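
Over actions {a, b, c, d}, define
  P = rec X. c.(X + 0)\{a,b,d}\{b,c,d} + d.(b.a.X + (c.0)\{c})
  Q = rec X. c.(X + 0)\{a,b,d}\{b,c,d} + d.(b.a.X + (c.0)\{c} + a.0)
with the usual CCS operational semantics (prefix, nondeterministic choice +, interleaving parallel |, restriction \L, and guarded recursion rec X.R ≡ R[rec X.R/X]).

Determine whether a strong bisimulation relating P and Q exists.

not bisimilar

P's transition system — 4 states:
  p0 = rec X. c.(X + 0)\{a,b,d}\{b,c,d} + d.(b.a.X + (c.0)\{c}) has moves —c→ p1, —d→ p2
  p1 = ((rec X. c.(X + 0)\{a,b,d}\{b,c,d} + d.(b.a.X + (c.0)\{c})) + 0)\{a,b,d}\{b,c,d} has moves ∅
  p2 = b.a.(rec X. c.(X + 0)\{a,b,d}\{b,c,d} + d.(b.a.X + (c.0)\{c})) + (c.0)\{c} has moves —b→ p3
  p3 = a.(rec X. c.(X + 0)\{a,b,d}\{b,c,d} + d.(b.a.X + (c.0)\{c})) has moves —a→ p0
Q's transition system — 5 states:
  q0 = rec X. c.(X + 0)\{a,b,d}\{b,c,d} + d.(b.a.X + (c.0)\{c} + a.0) has moves —c→ q1, —d→ q2
  q1 = ((rec X. c.(X + 0)\{a,b,d}\{b,c,d} + d.(b.a.X + (c.0)\{c} + a.0)) + 0)\{a,b,d}\{b,c,d} has moves ∅
  q2 = b.a.(rec X. c.(X + 0)\{a,b,d}\{b,c,d} + d.(b.a.X + (c.0)\{c} + a.0)) + (c.0)\{c} + a.0 has moves —a→ q3, —b→ q4
  q3 = 0 has moves ∅
  q4 = a.(rec X. c.(X + 0)\{a,b,d}\{b,c,d} + d.(b.a.X + (c.0)\{c} + a.0)) has moves —a→ q0
Coarsest stable partition (strong bisimilarity classes):
  B0 = {p0}
  B1 = {p2}
  B2 = {p3}
  B3 = {p1, q1, q3}
  B4 = {q0}
  B5 = {q2}
  B6 = {q4}
p0 ∈ B0, q0 ∈ B4 → different blocks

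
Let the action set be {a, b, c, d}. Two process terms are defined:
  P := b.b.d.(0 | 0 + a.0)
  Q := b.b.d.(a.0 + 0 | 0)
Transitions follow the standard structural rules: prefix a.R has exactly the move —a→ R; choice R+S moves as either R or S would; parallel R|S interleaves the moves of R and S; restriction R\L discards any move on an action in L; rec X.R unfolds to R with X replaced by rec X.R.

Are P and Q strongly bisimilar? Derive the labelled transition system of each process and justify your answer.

LTS(P): 5 reachable states
  p0 = b.b.d.(0 | 0 + a.0) has moves =b=> p1
  p1 = b.d.(0 | 0 + a.0) has moves =b=> p2
  p2 = d.(0 | 0 + a.0) has moves =d=> p3
  p3 = 0 | 0 + a.0 has moves =a=> p4
  p4 = 0 has moves deadlocked
LTS(Q): 5 reachable states
  q0 = b.b.d.(a.0 + 0 | 0) has moves =b=> q1
  q1 = b.d.(a.0 + 0 | 0) has moves =b=> q2
  q2 = d.(a.0 + 0 | 0) has moves =d=> q3
  q3 = a.0 + 0 | 0 has moves =a=> q4
  q4 = 0 has moves deadlocked
Bisimilarity quotient blocks:
  B0 = {p0, q0}
  B1 = {p1, q1}
  B2 = {p2, q2}
  B3 = {p3, q3}
  B4 = {p4, q4}
p0 ∈ B0, q0 ∈ B0 → same block

YES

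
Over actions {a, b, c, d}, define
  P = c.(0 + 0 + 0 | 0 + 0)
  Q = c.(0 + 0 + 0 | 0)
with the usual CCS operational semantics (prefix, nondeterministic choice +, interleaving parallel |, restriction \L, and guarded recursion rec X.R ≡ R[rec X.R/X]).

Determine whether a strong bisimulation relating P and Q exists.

bisimilar

Reachable graph of P (2 states):
  m0 = c.(0 + 0 + 0 | 0 + 0) | -c-> m1
  m1 = 0 + 0 + 0 | 0 + 0 | (no moves)
Reachable graph of Q (2 states):
  n0 = c.(0 + 0 + 0 | 0) | -c-> n1
  n1 = 0 + 0 + 0 | 0 | (no moves)
Coarsest stable partition (strong bisimilarity classes):
  B0 = {m0, n0}
  B1 = {m1, n1}
m0 ∈ B0, n0 ∈ B0 → same block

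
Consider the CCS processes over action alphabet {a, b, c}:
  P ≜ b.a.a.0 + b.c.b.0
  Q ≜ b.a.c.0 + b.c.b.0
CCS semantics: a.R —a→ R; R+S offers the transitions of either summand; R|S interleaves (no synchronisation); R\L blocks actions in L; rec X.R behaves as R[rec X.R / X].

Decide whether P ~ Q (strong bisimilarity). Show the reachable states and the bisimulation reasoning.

not bisimilar

LTS(P): 6 reachable states
  u0 = b.a.a.0 + b.c.b.0 :: -b-> u1, -b-> u2
  u1 = a.a.0 :: -a-> u3
  u2 = c.b.0 :: -c-> u4
  u3 = a.0 :: -a-> u5
  u4 = b.0 :: -b-> u5
  u5 = 0 :: stopped
LTS(Q): 6 reachable states
  v0 = b.a.c.0 + b.c.b.0 :: -b-> v1, -b-> v2
  v1 = a.c.0 :: -a-> v3
  v2 = c.b.0 :: -c-> v4
  v3 = c.0 :: -c-> v5
  v4 = b.0 :: -b-> v5
  v5 = 0 :: stopped
Bisimilarity quotient blocks:
  B0 = {u0}
  B1 = {u2, v2}
  B2 = {u4, v4}
  B3 = {u5, v5}
  B4 = {u1}
  B5 = {u3}
  B6 = {v0}
  B7 = {v1}
  B8 = {v3}
u0 ∈ B0, v0 ∈ B6 → different blocks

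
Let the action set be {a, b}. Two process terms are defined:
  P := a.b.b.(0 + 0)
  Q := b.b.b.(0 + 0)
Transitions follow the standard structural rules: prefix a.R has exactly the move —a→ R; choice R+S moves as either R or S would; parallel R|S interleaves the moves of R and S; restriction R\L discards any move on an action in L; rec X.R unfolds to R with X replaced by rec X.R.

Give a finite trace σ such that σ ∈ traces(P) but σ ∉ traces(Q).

a

LTS(P): 4 reachable states
  s0 = a.b.b.(0 + 0) :: ··a··> s1
  s1 = b.b.(0 + 0) :: ··b··> s2
  s2 = b.(0 + 0) :: ··b··> s3
  s3 = 0 + 0 :: ·
LTS(Q): 4 reachable states
  t0 = b.b.b.(0 + 0) :: ··b··> t1
  t1 = b.b.(0 + 0) :: ··b··> t2
  t2 = b.(0 + 0) :: ··b··> t3
  t3 = 0 + 0 :: ·
Trace ⟨a⟩ through P, begin at {s0}:
  step 1 (a): {s1}
  — P admits the full trace.
Trace ⟨a⟩ through Q, begin at {t0}:
  step 1 (a): ∅ (Q stuck)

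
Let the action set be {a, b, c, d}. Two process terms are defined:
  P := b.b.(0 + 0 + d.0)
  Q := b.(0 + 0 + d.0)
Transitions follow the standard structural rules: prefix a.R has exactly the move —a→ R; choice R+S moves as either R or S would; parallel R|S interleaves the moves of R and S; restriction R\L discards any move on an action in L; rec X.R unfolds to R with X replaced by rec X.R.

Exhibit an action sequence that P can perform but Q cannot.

Reachable graph of P (4 states):
  p0 = b.b.(0 + 0 + d.0) | —b→ p1
  p1 = b.(0 + 0 + d.0) | —b→ p2
  p2 = 0 + 0 + d.0 | —d→ p3
  p3 = 0 | (no moves)
Reachable graph of Q (3 states):
  q0 = b.(0 + 0 + d.0) | —b→ q1
  q1 = 0 + 0 + d.0 | —d→ q2
  q2 = 0 | (no moves)
Executing bb from P (initial set {p0}):
  after b @ step 1: {p1}
  after b @ step 2: {p2}
  — P admits the full trace.
Executing bb from Q (initial set {q0}):
  after b @ step 1: {q1}
  after b @ step 2: ∅  — Q cannot continue

bb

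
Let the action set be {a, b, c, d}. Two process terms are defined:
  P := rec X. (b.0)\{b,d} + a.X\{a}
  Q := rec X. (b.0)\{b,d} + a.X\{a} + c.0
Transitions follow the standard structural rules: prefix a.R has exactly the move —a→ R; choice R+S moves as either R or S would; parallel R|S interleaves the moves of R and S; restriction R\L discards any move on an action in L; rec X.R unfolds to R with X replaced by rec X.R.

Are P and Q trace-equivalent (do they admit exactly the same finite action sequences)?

P's transition system — 2 states:
  p0 = rec X. (b.0)\{b,d} + a.X\{a} :: -a-> p1
  p1 = (rec X. (b.0)\{b,d} + a.X\{a})\{a} :: ∅
Q's transition system — 4 states:
  q0 = rec X. (b.0)\{b,d} + a.X\{a} + c.0 :: -a-> q1, -c-> q2
  q1 = (rec X. (b.0)\{b,d} + a.X\{a} + c.0)\{a} :: -c-> q3
  q2 = 0 :: ∅
  q3 = 0\{a} :: ∅
Executing c from Q (initial set {q0}):
  step 1 (c): {q2}
  ✓ Q
Executing c from P (initial set {p0}):
  step 1 (c): ∅ (P stuck)

trace-distinct — witness ⟨c⟩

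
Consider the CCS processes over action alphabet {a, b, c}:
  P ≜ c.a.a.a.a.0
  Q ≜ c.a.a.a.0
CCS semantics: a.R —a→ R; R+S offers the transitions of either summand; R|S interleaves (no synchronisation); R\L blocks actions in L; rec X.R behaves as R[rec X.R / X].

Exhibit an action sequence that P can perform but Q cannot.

Reachable graph of P (6 states):
  s0 = c.a.a.a.a.0 has moves ··c··> s1
  s1 = a.a.a.a.0 has moves ··a··> s2
  s2 = a.a.a.0 has moves ··a··> s3
  s3 = a.a.0 has moves ··a··> s4
  s4 = a.0 has moves ··a··> s5
  s5 = 0 has moves ·
Reachable graph of Q (5 states):
  t0 = c.a.a.a.0 has moves ··c··> t1
  t1 = a.a.a.0 has moves ··a··> t2
  t2 = a.a.0 has moves ··a··> t3
  t3 = a.0 has moves ··a··> t4
  t4 = 0 has moves ·
Trace ⟨caaaa⟩ through P, begin at {s0}:
  step 1 (c): {s1}
  step 2 (a): {s2}
  step 3 (a): {s3}
  step 4 (a): {s4}
  step 5 (a): {s5}
  P completes σ.
Trace ⟨caaaa⟩ through Q, begin at {t0}:
  step 1 (c): {t1}
  step 2 (a): {t2}
  step 3 (a): {t3}
  step 4 (a): {t4}
  step 5 (a): ∅  — Q cannot continue

caaaa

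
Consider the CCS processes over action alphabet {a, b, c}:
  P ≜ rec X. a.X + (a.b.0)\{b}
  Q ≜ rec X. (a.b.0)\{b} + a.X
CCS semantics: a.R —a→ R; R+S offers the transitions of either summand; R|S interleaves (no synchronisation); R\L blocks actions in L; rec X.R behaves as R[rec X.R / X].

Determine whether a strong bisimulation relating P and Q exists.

YES

LTS(P): 2 reachable states
  m0 = rec X. a.X + (a.b.0)\{b} has moves --a--▸ m0, --a--▸ m1
  m1 = (b.0)\{b} has moves deadlocked
LTS(Q): 2 reachable states
  n0 = rec X. (a.b.0)\{b} + a.X has moves --a--▸ n0, --a--▸ n1
  n1 = (b.0)\{b} has moves deadlocked
Partition-refinement fixed point:
  B0 = {m0, n0}
  B1 = {m1, n1}
m0 ∈ B0, n0 ∈ B0 → same block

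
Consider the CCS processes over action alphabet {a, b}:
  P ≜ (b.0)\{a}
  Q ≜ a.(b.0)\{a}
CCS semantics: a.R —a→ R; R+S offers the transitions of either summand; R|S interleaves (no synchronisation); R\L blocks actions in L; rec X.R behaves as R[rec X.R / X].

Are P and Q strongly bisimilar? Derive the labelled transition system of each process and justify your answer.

LTS(P): 2 reachable states
  m0 = (b.0)\{a} has moves ··b··> m1
  m1 = 0\{a} has moves (no moves)
LTS(Q): 3 reachable states
  n0 = a.(b.0)\{a} has moves ··a··> n1
  n1 = (b.0)\{a} has moves ··b··> n2
  n2 = 0\{a} has moves (no moves)
Coarsest stable partition (strong bisimilarity classes):
  B0 = {m0, n1}
  B1 = {m1, n2}
  B2 = {n0}
m0 ∈ B0, n0 ∈ B2 → different blocks

NO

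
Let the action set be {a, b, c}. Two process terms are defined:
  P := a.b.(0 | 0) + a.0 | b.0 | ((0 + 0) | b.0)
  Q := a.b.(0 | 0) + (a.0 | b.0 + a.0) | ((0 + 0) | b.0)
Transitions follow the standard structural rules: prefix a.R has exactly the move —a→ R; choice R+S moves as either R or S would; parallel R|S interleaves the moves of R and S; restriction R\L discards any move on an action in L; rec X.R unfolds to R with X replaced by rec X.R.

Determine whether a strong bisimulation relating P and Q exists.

LTS(P): 10 reachable states
  p0 = a.b.(0 | 0) + a.0 | b.0 | ((0 + 0) | b.0) has moves ··a··> p1, ··a··> p2, ··b··> p3, ··b··> p4
  p1 = 0 | b.0 | ((0 + 0) | b.0) has moves ··b··> p5, ··b··> p6
  p2 = b.(0 | 0) has moves ··b··> p7
  p3 = a.0 | 0 | ((0 + 0) | b.0) has moves ··a··> p5, ··b··> p8
  p4 = a.0 | b.0 | ((0 + 0) | 0) has moves ··a··> p6, ··b··> p8
  p5 = 0 | 0 | ((0 + 0) | b.0) has moves ··b··> p9
  p6 = 0 | b.0 | ((0 + 0) | 0) has moves ··b··> p9
  p7 = 0 | 0 has moves stopped
  p8 = a.0 | 0 | ((0 + 0) | 0) has moves ··a··> p9
  p9 = 0 | 0 | ((0 + 0) | 0) has moves stopped
LTS(Q): 12 reachable states
  q0 = a.b.(0 | 0) + (a.0 | b.0 + a.0) | ((0 + 0) | b.0) has moves ··a··> q1, ··a··> q2, ··a··> q3, ··b··> q4, ··b··> q5
  q1 = 0 | ((0 + 0) | b.0) has moves ··b··> q6
  q2 = 0 | b.0 | ((0 + 0) | b.0) has moves ··b··> q7, ··b··> q8
  q3 = b.(0 | 0) has moves ··b··> q9
  q4 = (a.0 | b.0 + a.0) | ((0 + 0) | 0) has moves ··a··> q6, ··a··> q8, ··b··> q10
  q5 = a.0 | 0 | ((0 + 0) | b.0) has moves ··a··> q7, ··b··> q10
  q6 = 0 | ((0 + 0) | 0) has moves stopped
  q7 = 0 | 0 | ((0 + 0) | b.0) has moves ··b··> q11
  q8 = 0 | b.0 | ((0 + 0) | 0) has moves ··b··> q11
  q9 = 0 | 0 has moves stopped
  q10 = a.0 | 0 | ((0 + 0) | 0) has moves ··a··> q11
  q11 = 0 | 0 | ((0 + 0) | 0) has moves stopped
Coarsest stable partition (strong bisimilarity classes):
  B0 = {p0}
  B1 = {p3, p4, q5}
  B2 = {p2, p5, p6, q1, q3, q7, q8}
  B3 = {p7, p9, q11, q6, q9}
  B4 = {p8, q10}
  B5 = {p1, q2}
  B6 = {q0}
  B7 = {q4}
p0 ∈ B0, q0 ∈ B6 → different blocks

P ≁ Q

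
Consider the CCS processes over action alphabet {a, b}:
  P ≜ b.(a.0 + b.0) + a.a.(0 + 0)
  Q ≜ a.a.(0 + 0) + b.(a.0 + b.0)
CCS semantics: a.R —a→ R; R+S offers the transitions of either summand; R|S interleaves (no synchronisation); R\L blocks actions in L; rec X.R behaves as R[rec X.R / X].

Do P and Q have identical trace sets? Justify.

LTS(P): 5 reachable states
  m0 = b.(a.0 + b.0) + a.a.(0 + 0) | =a=> m1, =b=> m2
  m1 = a.(0 + 0) | =a=> m3
  m2 = a.0 + b.0 | =a=> m4, =b=> m4
  m3 = 0 + 0 | ∅
  m4 = 0 | ∅
LTS(Q): 5 reachable states
  n0 = a.a.(0 + 0) + b.(a.0 + b.0) | =a=> n1, =b=> n2
  n1 = a.(0 + 0) | =a=> n3
  n2 = a.0 + b.0 | =a=> n4, =b=> n4
  n3 = 0 + 0 | ∅
  n4 = 0 | ∅
Bisimilarity quotient blocks:
  B0 = {m0, n0}
  B1 = {m1, n1}
  B2 = {m3, m4, n3, n4}
  B3 = {m2, n2}
m0 ∈ B0, n0 ∈ B0 → same block
Bisimilar ⇒ trace-equivalent.

traces(P) = traces(Q)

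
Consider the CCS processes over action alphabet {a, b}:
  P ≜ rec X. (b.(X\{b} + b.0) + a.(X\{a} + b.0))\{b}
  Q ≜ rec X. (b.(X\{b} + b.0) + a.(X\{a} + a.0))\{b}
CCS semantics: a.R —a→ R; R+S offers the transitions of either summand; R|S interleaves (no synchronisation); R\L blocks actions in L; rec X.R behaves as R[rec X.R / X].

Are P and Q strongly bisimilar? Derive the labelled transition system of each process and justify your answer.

LTS(P): 2 reachable states
  u0 = rec X. (b.(X\{b} + b.0) + a.(X\{a} + b.0))\{b} | —a→ u1
  u1 = ((rec X. (b.(X\{b} + b.0) + a.(X\{a} + b.0))\{b})\{a} + b.0)\{b} | deadlocked
LTS(Q): 3 reachable states
  v0 = rec X. (b.(X\{b} + b.0) + a.(X\{a} + a.0))\{b} | —a→ v1
  v1 = ((rec X. (b.(X\{b} + b.0) + a.(X\{a} + a.0))\{b})\{a} + a.0)\{b} | —a→ v2
  v2 = 0\{b} | deadlocked
Bisimilarity quotient blocks:
  B0 = {u0, v1}
  B1 = {u1, v2}
  B2 = {v0}
u0 ∈ B0, v0 ∈ B2 → different blocks

P ≁ Q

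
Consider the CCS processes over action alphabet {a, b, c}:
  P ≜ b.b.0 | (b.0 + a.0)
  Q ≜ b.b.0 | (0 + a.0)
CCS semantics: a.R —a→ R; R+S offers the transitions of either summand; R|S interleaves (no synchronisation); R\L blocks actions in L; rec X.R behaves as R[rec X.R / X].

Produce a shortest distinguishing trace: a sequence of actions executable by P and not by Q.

LTS(P): 6 reachable states
  p0 = b.b.0 | (b.0 + a.0) has moves =a=> p1, =b=> p1, =b=> p2
  p1 = b.b.0 | 0 has moves =b=> p3
  p2 = b.0 | (b.0 + a.0) has moves =a=> p3, =b=> p3, =b=> p4
  p3 = b.0 | 0 has moves =b=> p5
  p4 = 0 | (b.0 + a.0) has moves =a=> p5, =b=> p5
  p5 = 0 | 0 has moves (no moves)
LTS(Q): 6 reachable states
  q0 = b.b.0 | (0 + a.0) has moves =a=> q1, =b=> q2
  q1 = b.b.0 | 0 has moves =b=> q3
  q2 = b.0 | (0 + a.0) has moves =a=> q3, =b=> q4
  q3 = b.0 | 0 has moves =b=> q5
  q4 = 0 | (0 + a.0) has moves =a=> q5
  q5 = 0 | 0 has moves (no moves)
Trace ⟨bbb⟩ through P, begin at {p0}:
  after b @ step 1: {p1, p2}
  after b @ step 2: {p3, p4}
  after b @ step 3: {p5}
  — P admits the full trace.
Trace ⟨bbb⟩ through Q, begin at {q0}:
  after b @ step 1: {q2}
  after b @ step 2: {q4}
  after b @ step 3: no successor for Q

bbb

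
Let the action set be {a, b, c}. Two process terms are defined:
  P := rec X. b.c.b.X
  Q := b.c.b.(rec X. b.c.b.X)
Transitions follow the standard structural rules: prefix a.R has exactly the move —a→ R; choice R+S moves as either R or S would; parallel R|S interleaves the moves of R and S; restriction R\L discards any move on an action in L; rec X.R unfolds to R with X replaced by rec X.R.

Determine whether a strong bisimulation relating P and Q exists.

P's transition system — 3 states:
  u0 = rec X. b.c.b.X → --b--▸ u1
  u1 = c.b.(rec X. b.c.b.X) → --c--▸ u2
  u2 = b.(rec X. b.c.b.X) → --b--▸ u0
Q's transition system — 4 states:
  v0 = b.c.b.(rec X. b.c.b.X) → --b--▸ v1
  v1 = c.b.(rec X. b.c.b.X) → --c--▸ v2
  v2 = b.(rec X. b.c.b.X) → --b--▸ v3
  v3 = rec X. b.c.b.X → --b--▸ v1
Partition-refinement fixed point:
  B0 = {u0, v0, v3}
  B1 = {u1, v1}
  B2 = {u2, v2}
u0 ∈ B0, v0 ∈ B0 → same block

bisimilar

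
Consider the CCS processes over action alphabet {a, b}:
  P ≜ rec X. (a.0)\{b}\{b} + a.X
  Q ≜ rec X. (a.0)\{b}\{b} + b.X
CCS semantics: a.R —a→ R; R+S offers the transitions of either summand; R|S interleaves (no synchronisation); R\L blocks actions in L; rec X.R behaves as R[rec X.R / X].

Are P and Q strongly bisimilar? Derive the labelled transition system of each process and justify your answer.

NO

P's transition system — 2 states:
  s0 = rec X. (a.0)\{b}\{b} + a.X ⊢ --a--▸ s0, --a--▸ s1
  s1 = 0\{b}\{b} ⊢ (no moves)
Q's transition system — 2 states:
  t0 = rec X. (a.0)\{b}\{b} + b.X ⊢ --a--▸ t1, --b--▸ t0
  t1 = 0\{b}\{b} ⊢ (no moves)
Bisimilarity quotient blocks:
  B0 = {s0}
  B1 = {s1, t1}
  B2 = {t0}
s0 ∈ B0, t0 ∈ B2 → different blocks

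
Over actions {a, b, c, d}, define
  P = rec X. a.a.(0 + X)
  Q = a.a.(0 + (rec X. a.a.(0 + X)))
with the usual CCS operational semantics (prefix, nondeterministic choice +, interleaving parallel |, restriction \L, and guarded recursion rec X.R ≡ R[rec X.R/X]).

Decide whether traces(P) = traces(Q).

LTS(P): 3 reachable states
  s0 = rec X. a.a.(0 + X) → --a--▸ s1
  s1 = a.(0 + (rec X. a.a.(0 + X))) → --a--▸ s2
  s2 = 0 + (rec X. a.a.(0 + X)) → --a--▸ s1
LTS(Q): 3 reachable states
  t0 = a.a.(0 + (rec X. a.a.(0 + X))) → --a--▸ t1
  t1 = a.(0 + (rec X. a.a.(0 + X))) → --a--▸ t2
  t2 = 0 + (rec X. a.a.(0 + X)) → --a--▸ t1
Partition-refinement fixed point:
  B0 = {s0, s1, s2, t0, t1, t2}
s0 ∈ B0, t0 ∈ B0 → same block
Bisimilar ⇒ trace-equivalent.

traces(P) = traces(Q)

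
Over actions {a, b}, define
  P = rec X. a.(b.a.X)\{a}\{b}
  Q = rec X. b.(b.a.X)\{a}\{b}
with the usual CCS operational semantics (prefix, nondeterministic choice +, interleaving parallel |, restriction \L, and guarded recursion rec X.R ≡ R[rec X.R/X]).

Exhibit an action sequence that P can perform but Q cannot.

a

Reachable graph of P (2 states):
  p0 = rec X. a.(b.a.X)\{a}\{b} | --a--▸ p1
  p1 = (b.a.(rec X. a.(b.a.X)\{a}\{b}))\{a}\{b} | ·
Reachable graph of Q (2 states):
  q0 = rec X. b.(b.a.X)\{a}\{b} | --b--▸ q1
  q1 = (b.a.(rec X. b.(b.a.X)\{a}\{b}))\{a}\{b} | ·
Run σ = ⟨a⟩ on P: start {p0}
  step 1 (a): {p1}
  — P admits the full trace.
Run σ = ⟨a⟩ on Q: start {q0}
  step 1 (a): no successor for Q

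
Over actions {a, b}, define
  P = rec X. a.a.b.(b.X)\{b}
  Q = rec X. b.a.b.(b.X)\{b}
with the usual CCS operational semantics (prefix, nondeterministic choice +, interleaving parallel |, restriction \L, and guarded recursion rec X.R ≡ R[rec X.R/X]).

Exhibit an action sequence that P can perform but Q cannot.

a

P's transition system — 4 states:
  u0 = rec X. a.a.b.(b.X)\{b} → =a=> u1
  u1 = a.b.(b.(rec X. a.a.b.(b.X)\{b}))\{b} → =a=> u2
  u2 = b.(b.(rec X. a.a.b.(b.X)\{b}))\{b} → =b=> u3
  u3 = (b.(rec X. a.a.b.(b.X)\{b}))\{b} → deadlocked
Q's transition system — 4 states:
  v0 = rec X. b.a.b.(b.X)\{b} → =b=> v1
  v1 = a.b.(b.(rec X. b.a.b.(b.X)\{b}))\{b} → =a=> v2
  v2 = b.(b.(rec X. b.a.b.(b.X)\{b}))\{b} → =b=> v3
  v3 = (b.(rec X. b.a.b.(b.X)\{b}))\{b} → deadlocked
Run σ = ⟨a⟩ on P: start {u0}
  [1] a ⇒ {u1}
  P completes σ.
Run σ = ⟨a⟩ on Q: start {v0}
  [1] a ⇒ ∅ (Q stuck)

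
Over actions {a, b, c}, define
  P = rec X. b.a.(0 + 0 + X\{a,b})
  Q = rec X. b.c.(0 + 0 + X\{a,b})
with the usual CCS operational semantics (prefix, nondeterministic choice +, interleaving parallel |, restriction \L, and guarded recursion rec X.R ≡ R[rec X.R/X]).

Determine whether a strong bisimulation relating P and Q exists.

not bisimilar

Reachable graph of P (3 states):
  u0 = rec X. b.a.(0 + 0 + X\{a,b}) :: —b→ u1
  u1 = a.(0 + 0 + (rec X. b.a.(0 + 0 + X\{a,b}))\{a,b}) :: —a→ u2
  u2 = 0 + 0 + (rec X. b.a.(0 + 0 + X\{a,b}))\{a,b} :: (no moves)
Reachable graph of Q (3 states):
  v0 = rec X. b.c.(0 + 0 + X\{a,b}) :: —b→ v1
  v1 = c.(0 + 0 + (rec X. b.c.(0 + 0 + X\{a,b}))\{a,b}) :: —c→ v2
  v2 = 0 + 0 + (rec X. b.c.(0 + 0 + X\{a,b}))\{a,b} :: (no moves)
Coarsest stable partition (strong bisimilarity classes):
  B0 = {u0}
  B1 = {u1}
  B2 = {u2, v2}
  B3 = {v0}
  B4 = {v1}
u0 ∈ B0, v0 ∈ B3 → different blocks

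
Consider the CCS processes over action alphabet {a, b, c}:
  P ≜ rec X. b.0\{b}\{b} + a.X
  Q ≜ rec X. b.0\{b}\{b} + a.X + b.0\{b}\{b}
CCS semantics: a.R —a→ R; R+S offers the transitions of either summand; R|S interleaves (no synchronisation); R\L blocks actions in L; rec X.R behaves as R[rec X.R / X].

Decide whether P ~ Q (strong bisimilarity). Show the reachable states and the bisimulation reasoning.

P's transition system — 2 states:
  p0 = rec X. b.0\{b}\{b} + a.X has moves —a→ p0, —b→ p1
  p1 = 0\{b}\{b} has moves deadlocked
Q's transition system — 2 states:
  q0 = rec X. b.0\{b}\{b} + a.X + b.0\{b}\{b} has moves —a→ q0, —b→ q1
  q1 = 0\{b}\{b} has moves deadlocked
Coarsest stable partition (strong bisimilarity classes):
  B0 = {p0, q0}
  B1 = {p1, q1}
p0 ∈ B0, q0 ∈ B0 → same block

P ~ Q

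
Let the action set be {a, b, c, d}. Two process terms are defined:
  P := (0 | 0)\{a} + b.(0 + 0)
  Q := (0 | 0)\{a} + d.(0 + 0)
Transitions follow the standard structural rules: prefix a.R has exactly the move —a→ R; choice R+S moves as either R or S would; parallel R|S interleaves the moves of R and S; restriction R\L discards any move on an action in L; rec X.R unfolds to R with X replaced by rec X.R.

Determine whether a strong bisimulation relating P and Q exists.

P's transition system — 2 states:
  p0 = (0 | 0)\{a} + b.(0 + 0) ⊢ ··b··> p1
  p1 = 0 + 0 ⊢ stopped
Q's transition system — 2 states:
  q0 = (0 | 0)\{a} + d.(0 + 0) ⊢ ··d··> q1
  q1 = 0 + 0 ⊢ stopped
Coarsest stable partition (strong bisimilarity classes):
  B0 = {p0}
  B1 = {p1, q1}
  B2 = {q0}
p0 ∈ B0, q0 ∈ B2 → different blocks

not bisimilar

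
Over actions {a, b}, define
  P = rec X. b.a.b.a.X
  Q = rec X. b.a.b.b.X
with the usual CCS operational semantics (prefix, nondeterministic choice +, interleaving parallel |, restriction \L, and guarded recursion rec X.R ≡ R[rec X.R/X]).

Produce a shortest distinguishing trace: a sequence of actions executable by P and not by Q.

P's transition system — 4 states:
  m0 = rec X. b.a.b.a.X ⊢ ··b··> m1
  m1 = a.b.a.(rec X. b.a.b.a.X) ⊢ ··a··> m2
  m2 = b.a.(rec X. b.a.b.a.X) ⊢ ··b··> m3
  m3 = a.(rec X. b.a.b.a.X) ⊢ ··a··> m0
Q's transition system — 4 states:
  n0 = rec X. b.a.b.b.X ⊢ ··b··> n1
  n1 = a.b.b.(rec X. b.a.b.b.X) ⊢ ··a··> n2
  n2 = b.b.(rec X. b.a.b.b.X) ⊢ ··b··> n3
  n3 = b.(rec X. b.a.b.b.X) ⊢ ··b··> n0
Trace ⟨baba⟩ through P, begin at {m0}:
  after b @ step 1: {m1}
  after a @ step 2: {m2}
  after b @ step 3: {m3}
  after a @ step 4: {m0}
  — P admits the full trace.
Trace ⟨baba⟩ through Q, begin at {n0}:
  after b @ step 1: {n1}
  after a @ step 2: {n2}
  after b @ step 3: {n3}
  after a @ step 4: no successor for Q

baba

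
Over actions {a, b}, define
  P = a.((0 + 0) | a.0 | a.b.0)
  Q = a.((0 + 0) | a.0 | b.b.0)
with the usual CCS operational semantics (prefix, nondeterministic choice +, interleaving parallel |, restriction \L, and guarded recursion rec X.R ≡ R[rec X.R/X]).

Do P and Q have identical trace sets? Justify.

traces(P) ≠ traces(Q) — witness ⟨aaa⟩

Reachable graph of P (7 states):
  u0 = a.((0 + 0) | a.0 | a.b.0) has moves -a-> u1
  u1 = (0 + 0) | a.0 | a.b.0 has moves -a-> u2, -a-> u3
  u2 = (0 + 0) | 0 | a.b.0 has moves -a-> u4
  u3 = (0 + 0) | a.0 | b.0 has moves -a-> u4, -b-> u5
  u4 = (0 + 0) | 0 | b.0 has moves -b-> u6
  u5 = (0 + 0) | a.0 | 0 has moves -a-> u6
  u6 = (0 + 0) | 0 | 0 has moves deadlocked
Reachable graph of Q (7 states):
  v0 = a.((0 + 0) | a.0 | b.b.0) has moves -a-> v1
  v1 = (0 + 0) | a.0 | b.b.0 has moves -a-> v2, -b-> v3
  v2 = (0 + 0) | 0 | b.b.0 has moves -b-> v4
  v3 = (0 + 0) | a.0 | b.0 has moves -a-> v4, -b-> v5
  v4 = (0 + 0) | 0 | b.0 has moves -b-> v6
  v5 = (0 + 0) | a.0 | 0 has moves -a-> v6
  v6 = (0 + 0) | 0 | 0 has moves deadlocked
Executing aaa from P (initial set {u0}):
  step 1 (a): {u1}
  step 2 (a): {u2, u3}
  step 3 (a): {u4}
  P completes σ.
Executing aaa from Q (initial set {v0}):
  step 1 (a): {v1}
  step 2 (a): {v2}
  step 3 (a): no successor for Q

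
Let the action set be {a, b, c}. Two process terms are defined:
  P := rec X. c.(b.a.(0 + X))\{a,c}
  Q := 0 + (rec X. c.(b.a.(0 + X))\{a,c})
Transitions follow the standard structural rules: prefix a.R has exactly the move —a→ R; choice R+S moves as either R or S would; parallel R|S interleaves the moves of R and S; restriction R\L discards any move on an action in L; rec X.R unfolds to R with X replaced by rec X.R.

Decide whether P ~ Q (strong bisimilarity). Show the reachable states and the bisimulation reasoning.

P's transition system — 3 states:
  s0 = rec X. c.(b.a.(0 + X))\{a,c} → =c=> s1
  s1 = (b.a.(0 + (rec X. c.(b.a.(0 + X))\{a,c})))\{a,c} → =b=> s2
  s2 = (a.(0 + (rec X. c.(b.a.(0 + X))\{a,c})))\{a,c} → ·
Q's transition system — 3 states:
  t0 = 0 + (rec X. c.(b.a.(0 + X))\{a,c}) → =c=> t1
  t1 = (b.a.(0 + (rec X. c.(b.a.(0 + X))\{a,c})))\{a,c} → =b=> t2
  t2 = (a.(0 + (rec X. c.(b.a.(0 + X))\{a,c})))\{a,c} → ·
Bisimilarity quotient blocks:
  B0 = {s0, t0}
  B1 = {s1, t1}
  B2 = {s2, t2}
s0 ∈ B0, t0 ∈ B0 → same block

YES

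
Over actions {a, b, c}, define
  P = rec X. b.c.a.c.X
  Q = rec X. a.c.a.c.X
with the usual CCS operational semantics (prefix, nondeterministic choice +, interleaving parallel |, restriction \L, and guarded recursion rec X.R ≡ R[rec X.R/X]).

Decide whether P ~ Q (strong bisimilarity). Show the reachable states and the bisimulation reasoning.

P ≁ Q

LTS(P): 4 reachable states
  m0 = rec X. b.c.a.c.X :: --b--▸ m1
  m1 = c.a.c.(rec X. b.c.a.c.X) :: --c--▸ m2
  m2 = a.c.(rec X. b.c.a.c.X) :: --a--▸ m3
  m3 = c.(rec X. b.c.a.c.X) :: --c--▸ m0
LTS(Q): 4 reachable states
  n0 = rec X. a.c.a.c.X :: --a--▸ n1
  n1 = c.a.c.(rec X. a.c.a.c.X) :: --c--▸ n2
  n2 = a.c.(rec X. a.c.a.c.X) :: --a--▸ n3
  n3 = c.(rec X. a.c.a.c.X) :: --c--▸ n0
Bisimilarity quotient blocks:
  B0 = {m0}
  B1 = {m1}
  B2 = {m2}
  B3 = {m3}
  B4 = {n0, n2}
  B5 = {n1, n3}
m0 ∈ B0, n0 ∈ B4 → different blocks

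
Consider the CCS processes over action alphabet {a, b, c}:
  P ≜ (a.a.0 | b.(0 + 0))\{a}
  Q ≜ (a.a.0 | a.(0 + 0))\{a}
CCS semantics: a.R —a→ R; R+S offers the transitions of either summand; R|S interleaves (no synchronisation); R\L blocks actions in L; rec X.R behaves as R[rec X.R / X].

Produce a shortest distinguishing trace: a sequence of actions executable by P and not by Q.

b

LTS(P): 2 reachable states
  u0 = (a.a.0 | b.(0 + 0))\{a} has moves =b=> u1
  u1 = (a.a.0 | (0 + 0))\{a} has moves stopped
LTS(Q): 1 reachable states
  v0 = (a.a.0 | a.(0 + 0))\{a} has moves stopped
Trace ⟨b⟩ through P, begin at {u0}:
  after b @ step 1: {u1}
  P completes σ.
Trace ⟨b⟩ through Q, begin at {v0}:
  after b @ step 1: ∅  — Q cannot continue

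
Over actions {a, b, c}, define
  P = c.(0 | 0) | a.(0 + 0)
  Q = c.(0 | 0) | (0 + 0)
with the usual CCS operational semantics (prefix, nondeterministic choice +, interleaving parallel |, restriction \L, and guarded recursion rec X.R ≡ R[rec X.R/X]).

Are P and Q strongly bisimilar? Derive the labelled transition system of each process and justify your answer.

P ≁ Q

P's transition system — 4 states:
  m0 = c.(0 | 0) | a.(0 + 0) :: -a-> m1, -c-> m2
  m1 = c.(0 | 0) | (0 + 0) :: -c-> m3
  m2 = 0 | 0 | a.(0 + 0) :: -a-> m3
  m3 = 0 | 0 | (0 + 0) :: ·
Q's transition system — 2 states:
  n0 = c.(0 | 0) | (0 + 0) :: -c-> n1
  n1 = 0 | 0 | (0 + 0) :: ·
Bisimilarity quotient blocks:
  B0 = {m0}
  B1 = {m2}
  B2 = {m3, n1}
  B3 = {m1, n0}
m0 ∈ B0, n0 ∈ B3 → different blocks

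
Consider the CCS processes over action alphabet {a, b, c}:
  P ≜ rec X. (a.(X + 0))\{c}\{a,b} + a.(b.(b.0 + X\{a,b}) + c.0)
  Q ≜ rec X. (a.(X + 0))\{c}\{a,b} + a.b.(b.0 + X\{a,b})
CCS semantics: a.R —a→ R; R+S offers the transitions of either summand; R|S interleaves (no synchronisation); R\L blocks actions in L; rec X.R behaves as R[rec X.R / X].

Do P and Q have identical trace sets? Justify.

trace-distinct — witness ⟨ac⟩

LTS(P): 4 reachable states
  u0 = rec X. (a.(X + 0))\{c}\{a,b} + a.(b.(b.0 + X\{a,b}) + c.0) ⊢ —a→ u1
  u1 = b.(b.0 + (rec X. (a.(X + 0))\{c}\{a,b} + a.(b.(b.0 + X\{a,b}) + c.0))\{a,b}) + c.0 ⊢ —b→ u2, —c→ u3
  u2 = b.0 + (rec X. (a.(X + 0))\{c}\{a,b} + a.(b.(b.0 + X\{a,b}) + c.0))\{a,b} ⊢ —b→ u3
  u3 = 0 ⊢ ∅
LTS(Q): 4 reachable states
  v0 = rec X. (a.(X + 0))\{c}\{a,b} + a.b.(b.0 + X\{a,b}) ⊢ —a→ v1
  v1 = b.(b.0 + (rec X. (a.(X + 0))\{c}\{a,b} + a.b.(b.0 + X\{a,b}))\{a,b}) ⊢ —b→ v2
  v2 = b.0 + (rec X. (a.(X + 0))\{c}\{a,b} + a.b.(b.0 + X\{a,b}))\{a,b} ⊢ —b→ v3
  v3 = 0 ⊢ ∅
Trace ⟨ac⟩ through P, begin at {u0}:
  after a @ step 1: {u1}
  after c @ step 2: {u3}
  ✓ P
Trace ⟨ac⟩ through Q, begin at {v0}:
  after a @ step 1: {v1}
  after c @ step 2: ∅ (Q stuck)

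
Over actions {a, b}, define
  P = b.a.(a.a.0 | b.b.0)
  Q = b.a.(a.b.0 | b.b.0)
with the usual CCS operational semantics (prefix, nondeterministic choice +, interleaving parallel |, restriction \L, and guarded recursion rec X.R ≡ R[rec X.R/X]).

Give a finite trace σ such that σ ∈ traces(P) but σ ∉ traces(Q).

Reachable graph of P (11 states):
  p0 = b.a.(a.a.0 | b.b.0) ⊢ ··b··> p1
  p1 = a.(a.a.0 | b.b.0) ⊢ ··a··> p2
  p2 = a.a.0 | b.b.0 ⊢ ··a··> p3, ··b··> p4
  p3 = a.0 | b.b.0 ⊢ ··a··> p5, ··b··> p6
  p4 = a.a.0 | b.0 ⊢ ··a··> p6, ··b··> p7
  p5 = 0 | b.b.0 ⊢ ··b··> p8
  p6 = a.0 | b.0 ⊢ ··a··> p8, ··b··> p9
  p7 = a.a.0 | 0 ⊢ ··a··> p9
  p8 = 0 | b.0 ⊢ ··b··> p10
  p9 = a.0 | 0 ⊢ ··a··> p10
  p10 = 0 | 0 ⊢ (no moves)
Reachable graph of Q (11 states):
  q0 = b.a.(a.b.0 | b.b.0) ⊢ ··b··> q1
  q1 = a.(a.b.0 | b.b.0) ⊢ ··a··> q2
  q2 = a.b.0 | b.b.0 ⊢ ··a··> q3, ··b··> q4
  q3 = b.0 | b.b.0 ⊢ ··b··> q5, ··b··> q6
  q4 = a.b.0 | b.0 ⊢ ··a··> q6, ··b··> q7
  q5 = 0 | b.b.0 ⊢ ··b··> q8
  q6 = b.0 | b.0 ⊢ ··b··> q8, ··b··> q9
  q7 = a.b.0 | 0 ⊢ ··a··> q9
  q8 = 0 | b.0 ⊢ ··b··> q10
  q9 = b.0 | 0 ⊢ ··b··> q10
  q10 = 0 | 0 ⊢ (no moves)
Trace ⟨baaa⟩ through P, begin at {p0}:
  [1] b ⇒ {p1}
  [2] a ⇒ {p2}
  [3] a ⇒ {p3}
  [4] a ⇒ {p5}
  ✓ P
Trace ⟨baaa⟩ through Q, begin at {q0}:
  [1] b ⇒ {q1}
  [2] a ⇒ {q2}
  [3] a ⇒ {q3}
  [4] a ⇒ no successor for Q

baaa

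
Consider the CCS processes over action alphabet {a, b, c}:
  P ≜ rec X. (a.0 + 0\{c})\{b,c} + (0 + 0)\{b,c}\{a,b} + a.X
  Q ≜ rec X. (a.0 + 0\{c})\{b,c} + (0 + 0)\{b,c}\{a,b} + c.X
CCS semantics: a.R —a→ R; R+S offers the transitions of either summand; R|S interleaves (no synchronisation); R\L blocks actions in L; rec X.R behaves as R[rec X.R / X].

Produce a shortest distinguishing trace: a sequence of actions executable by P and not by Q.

aa

Reachable graph of P (2 states):
  u0 = rec X. (a.0 + 0\{c})\{b,c} + (0 + 0)\{b,c}\{a,b} + a.X | —a→ u0, —a→ u1
  u1 = 0\{b,c} | (no moves)
Reachable graph of Q (2 states):
  v0 = rec X. (a.0 + 0\{c})\{b,c} + (0 + 0)\{b,c}\{a,b} + c.X | —a→ v1, —c→ v0
  v1 = 0\{b,c} | (no moves)
Run σ = ⟨aa⟩ on P: start {u0}
  [1] a ⇒ {u0, u1}
  [2] a ⇒ {u0, u1}
  ✓ P
Run σ = ⟨aa⟩ on Q: start {v0}
  [1] a ⇒ {v1}
  [2] a ⇒ no successor for Q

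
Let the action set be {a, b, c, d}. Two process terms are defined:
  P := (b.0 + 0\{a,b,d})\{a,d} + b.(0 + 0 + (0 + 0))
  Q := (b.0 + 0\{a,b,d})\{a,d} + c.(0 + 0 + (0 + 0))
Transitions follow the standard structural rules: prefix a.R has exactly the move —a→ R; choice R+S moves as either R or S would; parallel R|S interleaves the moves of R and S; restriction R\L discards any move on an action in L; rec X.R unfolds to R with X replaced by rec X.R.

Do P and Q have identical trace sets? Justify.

LTS(P): 3 reachable states
  s0 = (b.0 + 0\{a,b,d})\{a,d} + b.(0 + 0 + (0 + 0)) | ··b··> s1, ··b··> s2
  s1 = 0 + 0 + (0 + 0) | ∅
  s2 = 0\{a,d} | ∅
LTS(Q): 3 reachable states
  t0 = (b.0 + 0\{a,b,d})\{a,d} + c.(0 + 0 + (0 + 0)) | ··b··> t1, ··c··> t2
  t1 = 0\{a,d} | ∅
  t2 = 0 + 0 + (0 + 0) | ∅
Trace ⟨c⟩ through Q, begin at {t0}:
  [1] c ⇒ {t2}
  — Q admits the full trace.
Trace ⟨c⟩ through P, begin at {s0}:
  [1] c ⇒ no successor for P

traces(P) ≠ traces(Q) — witness ⟨c⟩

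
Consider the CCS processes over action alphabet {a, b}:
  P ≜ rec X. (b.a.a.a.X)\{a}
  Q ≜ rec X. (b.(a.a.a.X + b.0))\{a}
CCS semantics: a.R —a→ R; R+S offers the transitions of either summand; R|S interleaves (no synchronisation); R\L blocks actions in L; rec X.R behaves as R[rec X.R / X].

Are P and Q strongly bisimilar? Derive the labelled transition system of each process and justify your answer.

P's transition system — 2 states:
  p0 = rec X. (b.a.a.a.X)\{a} has moves --b--▸ p1
  p1 = (a.a.a.(rec X. (b.a.a.a.X)\{a}))\{a} has moves deadlocked
Q's transition system — 3 states:
  q0 = rec X. (b.(a.a.a.X + b.0))\{a} has moves --b--▸ q1
  q1 = (a.a.a.(rec X. (b.(a.a.a.X + b.0))\{a}) + b.0)\{a} has moves --b--▸ q2
  q2 = 0\{a} has moves deadlocked
Bisimilarity quotient blocks:
  B0 = {p0, q1}
  B1 = {p1, q2}
  B2 = {q0}
p0 ∈ B0, q0 ∈ B2 → different blocks

P ≁ Q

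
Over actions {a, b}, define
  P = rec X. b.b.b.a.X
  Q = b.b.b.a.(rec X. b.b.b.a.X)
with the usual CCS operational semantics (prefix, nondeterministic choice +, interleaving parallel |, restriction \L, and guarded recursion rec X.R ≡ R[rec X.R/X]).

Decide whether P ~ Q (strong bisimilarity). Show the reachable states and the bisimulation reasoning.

P's transition system — 4 states:
  u0 = rec X. b.b.b.a.X → -b-> u1
  u1 = b.b.a.(rec X. b.b.b.a.X) → -b-> u2
  u2 = b.a.(rec X. b.b.b.a.X) → -b-> u3
  u3 = a.(rec X. b.b.b.a.X) → -a-> u0
Q's transition system — 5 states:
  v0 = b.b.b.a.(rec X. b.b.b.a.X) → -b-> v1
  v1 = b.b.a.(rec X. b.b.b.a.X) → -b-> v2
  v2 = b.a.(rec X. b.b.b.a.X) → -b-> v3
  v3 = a.(rec X. b.b.b.a.X) → -a-> v4
  v4 = rec X. b.b.b.a.X → -b-> v1
Bisimilarity quotient blocks:
  B0 = {u0, v0, v4}
  B1 = {u1, v1}
  B2 = {u2, v2}
  B3 = {u3, v3}
u0 ∈ B0, v0 ∈ B0 → same block

bisimilar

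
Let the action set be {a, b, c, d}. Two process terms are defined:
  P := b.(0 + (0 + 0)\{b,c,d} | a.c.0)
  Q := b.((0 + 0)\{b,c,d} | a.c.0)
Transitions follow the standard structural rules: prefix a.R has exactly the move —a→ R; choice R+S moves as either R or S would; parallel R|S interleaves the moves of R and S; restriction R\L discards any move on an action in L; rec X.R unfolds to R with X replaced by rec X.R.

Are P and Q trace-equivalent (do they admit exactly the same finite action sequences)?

LTS(P): 4 reachable states
  m0 = b.(0 + (0 + 0)\{b,c,d} | a.c.0) ⊢ -b-> m1
  m1 = 0 + (0 + 0)\{b,c,d} | a.c.0 ⊢ -a-> m2
  m2 = (0 + 0)\{b,c,d} | c.0 ⊢ -c-> m3
  m3 = (0 + 0)\{b,c,d} | 0 ⊢ ·
LTS(Q): 4 reachable states
  n0 = b.((0 + 0)\{b,c,d} | a.c.0) ⊢ -b-> n1
  n1 = (0 + 0)\{b,c,d} | a.c.0 ⊢ -a-> n2
  n2 = (0 + 0)\{b,c,d} | c.0 ⊢ -c-> n3
  n3 = (0 + 0)\{b,c,d} | 0 ⊢ ·
Coarsest stable partition (strong bisimilarity classes):
  B0 = {m0, n0}
  B1 = {m1, n1}
  B2 = {m2, n2}
  B3 = {m3, n3}
m0 ∈ B0, n0 ∈ B0 → same block
Bisimilar ⇒ trace-equivalent.

traces(P) = traces(Q)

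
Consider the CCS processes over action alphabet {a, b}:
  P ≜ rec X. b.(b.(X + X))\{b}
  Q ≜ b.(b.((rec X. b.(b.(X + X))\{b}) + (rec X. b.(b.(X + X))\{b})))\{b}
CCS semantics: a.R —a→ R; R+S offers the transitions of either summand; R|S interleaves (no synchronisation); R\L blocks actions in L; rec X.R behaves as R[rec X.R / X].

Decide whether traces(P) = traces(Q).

YES

Reachable graph of P (2 states):
  u0 = rec X. b.(b.(X + X))\{b} has moves —b→ u1
  u1 = (b.((rec X. b.(b.(X + X))\{b}) + (rec X. b.(b.(X + X))\{b})))\{b} has moves (no moves)
Reachable graph of Q (2 states):
  v0 = b.(b.((rec X. b.(b.(X + X))\{b}) + (rec X. b.(b.(X + X))\{b})))\{b} has moves —b→ v1
  v1 = (b.((rec X. b.(b.(X + X))\{b}) + (rec X. b.(b.(X + X))\{b})))\{b} has moves (no moves)
Partition-refinement fixed point:
  B0 = {u0, v0}
  B1 = {u1, v1}
u0 ∈ B0, v0 ∈ B0 → same block
Bisimilar ⇒ trace-equivalent.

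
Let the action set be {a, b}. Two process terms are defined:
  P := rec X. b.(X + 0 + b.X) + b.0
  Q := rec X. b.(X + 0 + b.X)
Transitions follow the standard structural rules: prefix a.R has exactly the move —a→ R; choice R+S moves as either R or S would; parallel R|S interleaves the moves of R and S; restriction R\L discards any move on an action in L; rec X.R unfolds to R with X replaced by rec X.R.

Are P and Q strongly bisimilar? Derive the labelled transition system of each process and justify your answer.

P's transition system — 3 states:
  m0 = rec X. b.(X + 0 + b.X) + b.0 | ··b··> m1, ··b··> m2
  m1 = (rec X. b.(X + 0 + b.X) + b.0) + 0 + b.(rec X. b.(X + 0 + b.X) + b.0) | ··b··> m0, ··b··> m1, ··b··> m2
  m2 = 0 | deadlocked
Q's transition system — 2 states:
  n0 = rec X. b.(X + 0 + b.X) | ··b··> n1
  n1 = (rec X. b.(X + 0 + b.X)) + 0 + b.(rec X. b.(X + 0 + b.X)) | ··b··> n0, ··b··> n1
Coarsest stable partition (strong bisimilarity classes):
  B0 = {m0, m1}
  B1 = {m2}
  B2 = {n0, n1}
m0 ∈ B0, n0 ∈ B2 → different blocks

NO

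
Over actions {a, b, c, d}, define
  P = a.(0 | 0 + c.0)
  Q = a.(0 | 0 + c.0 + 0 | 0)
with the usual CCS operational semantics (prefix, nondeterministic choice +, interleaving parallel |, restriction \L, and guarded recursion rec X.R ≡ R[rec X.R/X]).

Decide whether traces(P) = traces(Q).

Reachable graph of P (3 states):
  p0 = a.(0 | 0 + c.0) → --a--▸ p1
  p1 = 0 | 0 + c.0 → --c--▸ p2
  p2 = 0 → ∅
Reachable graph of Q (3 states):
  q0 = a.(0 | 0 + c.0 + 0 | 0) → --a--▸ q1
  q1 = 0 | 0 + c.0 + 0 | 0 → --c--▸ q2
  q2 = 0 → ∅
Bisimilarity quotient blocks:
  B0 = {p0, q0}
  B1 = {p1, q1}
  B2 = {p2, q2}
p0 ∈ B0, q0 ∈ B0 → same block
Bisimilar ⇒ trace-equivalent.

traces(P) = traces(Q)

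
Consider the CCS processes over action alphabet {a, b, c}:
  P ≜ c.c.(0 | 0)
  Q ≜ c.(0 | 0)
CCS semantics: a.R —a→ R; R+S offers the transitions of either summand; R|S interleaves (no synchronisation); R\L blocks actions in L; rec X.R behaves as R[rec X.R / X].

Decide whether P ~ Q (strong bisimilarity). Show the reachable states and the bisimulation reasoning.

Reachable graph of P (3 states):
  s0 = c.c.(0 | 0) ⊢ —c→ s1
  s1 = c.(0 | 0) ⊢ —c→ s2
  s2 = 0 | 0 ⊢ deadlocked
Reachable graph of Q (2 states):
  t0 = c.(0 | 0) ⊢ —c→ t1
  t1 = 0 | 0 ⊢ deadlocked
Partition-refinement fixed point:
  B0 = {s0}
  B1 = {s1, t0}
  B2 = {s2, t1}
s0 ∈ B0, t0 ∈ B1 → different blocks

not bisimilar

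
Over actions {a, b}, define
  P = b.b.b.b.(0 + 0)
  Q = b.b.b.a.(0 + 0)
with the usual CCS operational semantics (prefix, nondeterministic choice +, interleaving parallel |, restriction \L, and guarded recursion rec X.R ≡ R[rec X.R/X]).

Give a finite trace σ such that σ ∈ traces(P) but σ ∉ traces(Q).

LTS(P): 5 reachable states
  m0 = b.b.b.b.(0 + 0) has moves =b=> m1
  m1 = b.b.b.(0 + 0) has moves =b=> m2
  m2 = b.b.(0 + 0) has moves =b=> m3
  m3 = b.(0 + 0) has moves =b=> m4
  m4 = 0 + 0 has moves (no moves)
LTS(Q): 5 reachable states
  n0 = b.b.b.a.(0 + 0) has moves =b=> n1
  n1 = b.b.a.(0 + 0) has moves =b=> n2
  n2 = b.a.(0 + 0) has moves =b=> n3
  n3 = a.(0 + 0) has moves =a=> n4
  n4 = 0 + 0 has moves (no moves)
Executing bbbb from P (initial set {m0}):
  step 1 (b): {m1}
  step 2 (b): {m2}
  step 3 (b): {m3}
  step 4 (b): {m4}
  — P admits the full trace.
Executing bbbb from Q (initial set {n0}):
  step 1 (b): {n1}
  step 2 (b): {n2}
  step 3 (b): {n3}
  step 4 (b): no successor for Q

bbbb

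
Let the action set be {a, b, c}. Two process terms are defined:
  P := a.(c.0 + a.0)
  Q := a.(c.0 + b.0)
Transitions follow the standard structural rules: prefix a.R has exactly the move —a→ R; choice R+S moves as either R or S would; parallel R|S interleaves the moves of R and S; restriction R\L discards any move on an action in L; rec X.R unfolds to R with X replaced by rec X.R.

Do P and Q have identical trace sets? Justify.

trace-distinct — witness ⟨aa⟩

P's transition system — 3 states:
  s0 = a.(c.0 + a.0) | =a=> s1
  s1 = c.0 + a.0 | =a=> s2, =c=> s2
  s2 = 0 | deadlocked
Q's transition system — 3 states:
  t0 = a.(c.0 + b.0) | =a=> t1
  t1 = c.0 + b.0 | =b=> t2, =c=> t2
  t2 = 0 | deadlocked
Run σ = ⟨aa⟩ on P: start {s0}
  after a @ step 1: {s1}
  after a @ step 2: {s2}
  — P admits the full trace.
Run σ = ⟨aa⟩ on Q: start {t0}
  after a @ step 1: {t1}
  after a @ step 2: no successor for Q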